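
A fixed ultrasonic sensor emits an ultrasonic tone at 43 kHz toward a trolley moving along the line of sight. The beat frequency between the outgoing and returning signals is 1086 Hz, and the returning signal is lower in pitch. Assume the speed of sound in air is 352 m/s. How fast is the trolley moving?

4.5 m/s

Double Doppler shift off a moving reflector: f₂ = f₀ · (v + u)/(v − u) (u > 0 toward emitter).
Returning signal is lower, so f₂ = f₀ − Δf = 43000 − 1086 = 41914 Hz.
Rearranging, u = v · (f₂ − f₀)/(f₂ + f₀) = 352 × -1086/84914 ≈ -4.5 m/s.
So the trolley is moving at 4.5 m/s away from the emitter.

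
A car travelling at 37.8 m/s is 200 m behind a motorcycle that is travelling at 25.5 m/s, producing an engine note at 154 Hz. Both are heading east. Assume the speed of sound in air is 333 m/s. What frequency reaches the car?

The car is behind, so the motorcycle is moving away from it while the car is moving toward the motorcycle.
Both move, so f' = f · (v + v_o)/(v + v_s).
f' = 154 × (333 + 37.8)/(333 + 25.5) = 154 × 370.8/358.5 ≈ 159 Hz.

159 Hz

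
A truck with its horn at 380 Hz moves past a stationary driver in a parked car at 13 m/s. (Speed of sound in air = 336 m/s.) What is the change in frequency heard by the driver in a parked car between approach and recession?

Approaching: f₁ = f · v/(v − v_s) = 380 × 336/323 ≈ 395.3 Hz.
Receding: f₂ = f · v/(v + v_s) = 380 × 336/349 ≈ 365.8 Hz.
Drop: f₁ − f₂ = 2f·v·v_s/(v² − v_s²) = 2 × 380 × 336 × 13/(336² − 13²) ≈ 29.4 Hz.

29.4 Hz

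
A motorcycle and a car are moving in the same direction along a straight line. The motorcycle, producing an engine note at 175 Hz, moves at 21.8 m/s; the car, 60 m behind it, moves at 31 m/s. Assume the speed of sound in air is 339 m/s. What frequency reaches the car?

179 Hz

The car is behind, so the motorcycle is moving away from it while the car is moving toward the motorcycle.
Both move, so f' = f · (v + v_o)/(v + v_s).
f' = 175 × (339 + 31)/(339 + 21.8) = 175 × 370/360.8 ≈ 179 Hz.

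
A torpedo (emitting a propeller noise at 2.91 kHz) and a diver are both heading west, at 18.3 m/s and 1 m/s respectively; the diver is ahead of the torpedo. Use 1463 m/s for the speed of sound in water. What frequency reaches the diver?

2.94 kHz

The diver is ahead, so the torpedo is moving toward it while the diver is moving away from the torpedo.
General Doppler shift: f' = f · (v − v_o)/(v − v_s).
f' = 2.91 × (1463 − 1)/(1463 − 18.3) = 2.91 × 1462/1444.7 ≈ 2.94 kHz.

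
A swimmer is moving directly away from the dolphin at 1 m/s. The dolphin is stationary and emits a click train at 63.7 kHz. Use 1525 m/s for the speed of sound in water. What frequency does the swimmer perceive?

63.7 kHz

Only the observer moves, away from the source, so f' = f · (v − v_o)/v.
f' = 63.7 × (1525 − 1)/1525 = 63.7 × 1524/1525 ≈ 63.7 kHz.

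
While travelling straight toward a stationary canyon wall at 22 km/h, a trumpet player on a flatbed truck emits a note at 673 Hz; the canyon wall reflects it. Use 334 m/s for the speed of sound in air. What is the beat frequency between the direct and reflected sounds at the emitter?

22 km/h = 6.111 m/s.
The canyon wall receives the sound from a moving source: f₁ = f₀ · v/(v − v_e) = 673 × 334/327.89 ≈ 685.5 Hz.
On the return leg the trumpet player on a flatbed truck is a moving observer: f₂ = f₁ · (v + v_e)/v = 685.5 × 340.11/334 ≈ 698.1 Hz.
Equivalently f₂ = f₀ · (v + v_e)/(v − v_e).
Beat against the emitted tone: |f₂ − f₀| = 2v_e·f₀/(v − v_e) = 2 × 6.111 × 673/327.89 ≈ 25.1 Hz.

25.1 Hz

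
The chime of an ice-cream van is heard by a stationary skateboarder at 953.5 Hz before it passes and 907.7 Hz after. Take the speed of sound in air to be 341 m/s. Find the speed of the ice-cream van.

8.4 m/s

f₁/f₂ = (v + v_s)/(v − v_s), so v_s = v · (f₁ − f₂)/(f₁ + f₂).
v_s = 341 × (953.5 − 907.7)/(953.5 + 907.7) = 341 × 45.8/1861.2 ≈ 8.4 m/s.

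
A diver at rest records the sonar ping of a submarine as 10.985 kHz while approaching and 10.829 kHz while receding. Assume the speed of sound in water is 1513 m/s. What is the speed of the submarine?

f₁/f₂ = (v + v_s)/(v − v_s), so v_s = v · (f₁ − f₂)/(f₁ + f₂).
v_s = 1513 × (10.985 − 10.829)/(10.985 + 10.829) = 1513 × 0.156/21.814 ≈ 10.8 m/s.

10.8 m/s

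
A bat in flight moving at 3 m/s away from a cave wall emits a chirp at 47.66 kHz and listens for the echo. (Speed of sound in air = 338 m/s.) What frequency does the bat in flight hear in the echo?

46.8 kHz

The cave wall receives the sound from a moving source: f₁ = f₀ · v/(v + v_e) = 47.66 × 338/341 ≈ 47.2 kHz.
On the return leg the bat in flight is a moving observer: f₂ = f₁ · (v − v_e)/v = 47.2 × 335/338 ≈ 46.8 kHz.
Equivalently f₂ = f₀ · (v − v_e)/(v + v_e).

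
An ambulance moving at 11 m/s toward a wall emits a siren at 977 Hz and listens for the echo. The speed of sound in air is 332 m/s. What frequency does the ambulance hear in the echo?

1044 Hz

The wall receives the sound from a moving source: f₁ = f₀ · v/(v − v_e) = 977 × 332/321 ≈ 1010 Hz.
On the return leg the ambulance is a moving observer: f₂ = f₁ · (v + v_e)/v = 1010 × 343/332 ≈ 1044 Hz.
Equivalently f₂ = f₀ · (v + v_e)/(v − v_e).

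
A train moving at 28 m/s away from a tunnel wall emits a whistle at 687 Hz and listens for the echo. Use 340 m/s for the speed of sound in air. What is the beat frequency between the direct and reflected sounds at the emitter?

105 Hz

The tunnel wall receives the sound from a moving source: f₁ = f₀ · v/(v + v_e) = 687 × 340/368 ≈ 634.7 Hz.
On the return leg the train is a moving observer: f₂ = f₁ · (v − v_e)/v = 634.7 × 312/340 ≈ 582.5 Hz.
Beat against the emitted tone: |f₂ − f₀| = 2v_e·f₀/(v + v_e) = 2 × 28 × 687/368 ≈ 105 Hz.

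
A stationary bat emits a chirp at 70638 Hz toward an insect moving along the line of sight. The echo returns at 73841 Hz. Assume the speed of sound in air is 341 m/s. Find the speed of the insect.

7.6 m/s

Double Doppler shift off a moving reflector: f₂ = f₀ · (v + u)/(v − u) (u > 0 toward emitter).
Rearranging, u = v · (f₂ − f₀)/(f₂ + f₀) = 341 × 3203/144479 ≈ 7.6 m/s.
So the insect is moving at 7.6 m/s toward the emitter.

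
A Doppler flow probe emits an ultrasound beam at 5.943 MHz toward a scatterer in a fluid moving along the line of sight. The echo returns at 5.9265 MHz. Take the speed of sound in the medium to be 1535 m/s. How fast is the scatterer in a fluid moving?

2.13 m/s

Double Doppler shift off a moving reflector: f₂ = f₀ · (v + u)/(v − u) (u > 0 toward emitter).
Rearranging, u = v · (f₂ − f₀)/(f₂ + f₀) = 1535 × -0.0165/11.8695 ≈ -2.13 m/s.
So the scatterer in a fluid is moving at 2.13 m/s away from the emitter.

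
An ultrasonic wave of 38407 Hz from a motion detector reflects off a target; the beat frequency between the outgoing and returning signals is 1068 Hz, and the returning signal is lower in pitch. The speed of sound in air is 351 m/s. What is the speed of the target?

Double Doppler shift off a moving reflector: f₂ = f₀ · (v + u)/(v − u) (u > 0 toward emitter).
Returning signal is lower, so f₂ = f₀ − Δf = 38407 − 1068 = 37339 Hz.
Rearranging, u = v · (f₂ − f₀)/(f₂ + f₀) = 351 × -1068/75746 ≈ -4.9 m/s.
So the target is moving at 4.9 m/s away from the emitter.

4.9 m/s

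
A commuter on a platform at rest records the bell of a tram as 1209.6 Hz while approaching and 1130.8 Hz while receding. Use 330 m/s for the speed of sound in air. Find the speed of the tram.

11.1 m/s

f₁/f₂ = (v + v_s)/(v − v_s), so v_s = v · (f₁ − f₂)/(f₁ + f₂).
v_s = 330 × (1209.6 − 1130.8)/(1209.6 + 1130.8) = 330 × 78.8/2340.4 ≈ 11.1 m/s.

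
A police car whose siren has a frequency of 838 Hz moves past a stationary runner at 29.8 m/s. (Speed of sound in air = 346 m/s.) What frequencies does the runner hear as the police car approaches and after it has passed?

Approaching: f₁ = f · v/(v − v_s) = 838 × 346/316.2 ≈ 917 Hz.
Receding: f₂ = f · v/(v + v_s) = 838 × 346/375.8 ≈ 772 Hz.

917 Hz approaching; 772 Hz receding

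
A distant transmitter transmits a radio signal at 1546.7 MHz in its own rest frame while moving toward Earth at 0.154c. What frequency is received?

Relativistic Doppler for frequency: f' = f₀ · √((1 + β)/(1 − β)).
f' = 1546.7 × √(1.1540/0.8460) = 1546.7 × 1.16793 ≈ 1806.4 MHz.

1806.4 MHz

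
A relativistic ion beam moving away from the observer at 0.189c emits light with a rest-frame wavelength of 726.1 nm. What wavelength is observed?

879.2 nm

Relativistic Doppler for wavelength: λ' = λ₀ · √((1 + β)/(1 − β)).
λ' = 726.1 × √(1.1890/0.8110) = 726.1 × 1.21082 ≈ 879.2 nm.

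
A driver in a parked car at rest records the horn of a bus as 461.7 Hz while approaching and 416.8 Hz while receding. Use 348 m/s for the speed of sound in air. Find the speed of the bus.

f₁/f₂ = (v + v_s)/(v − v_s), so v_s = v · (f₁ − f₂)/(f₁ + f₂).
v_s = 348 × (461.7 − 416.8)/(461.7 + 416.8) = 348 × 44.9/878.5 ≈ 17.8 m/s.

17.8 m/s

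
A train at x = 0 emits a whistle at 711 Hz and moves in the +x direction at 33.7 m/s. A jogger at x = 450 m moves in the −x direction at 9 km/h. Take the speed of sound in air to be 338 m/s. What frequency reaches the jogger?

796 Hz

9 km/h = 2.5 m/s.
The observer lies on the +x side, so the source is heading toward the observer and the observer is heading toward the source.
Both move, so f' = f · (v + v_o)/(v − v_s).
f' = 711 × (338 + 2.5)/(338 − 33.7) = 711 × 340.5/304.3 ≈ 796 Hz.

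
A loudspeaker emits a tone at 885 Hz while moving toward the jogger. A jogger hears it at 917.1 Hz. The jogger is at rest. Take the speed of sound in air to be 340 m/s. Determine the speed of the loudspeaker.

f' = f · v/(v − v_s) ⇒ v_s = v · |1 − f/f'|.
v_s = 340 × |1 − 885/917.1| = 340 × 0.035 ≈ 11.9 m/s.

11.9 m/s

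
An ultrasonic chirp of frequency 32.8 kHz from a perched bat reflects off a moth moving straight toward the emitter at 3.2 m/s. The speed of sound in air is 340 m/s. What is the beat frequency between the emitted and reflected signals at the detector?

The moth first receives the wave as a moving observer: f₁ = f₀ · (v + u)/v = 32.8 × (340 + 3.2)/340 ≈ 33.109 kHz.
The reflection then acts as a moving source: f₂ = f₁ · v/(v − u) ≈ 33.423 kHz.
Beat frequency (with f₀ = 32800 Hz): |f₂ − f₀| = 2u·f₀/(v − u) = 2 × 3.2 × 32800/336.8 ≈ 623 Hz.

623 Hz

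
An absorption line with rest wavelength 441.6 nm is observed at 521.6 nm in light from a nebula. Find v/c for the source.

0.165c

λ'/λ₀ = 1.1812 > 1 (redshift), so the source is receding.
λ'/λ₀ = √((1 + β)/(1 − β)) for a receding source ⇒ β = (r² − 1)/(r² + 1) with r = λ'/λ₀.
β = (1.3951 − 1)/(1.3951 + 1) ≈ 0.165.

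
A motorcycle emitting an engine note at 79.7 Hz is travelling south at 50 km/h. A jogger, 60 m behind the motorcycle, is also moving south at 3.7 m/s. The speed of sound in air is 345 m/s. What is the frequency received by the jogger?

50 km/h = 13.89 m/s.
The jogger is behind, so the motorcycle is moving away from it while the jogger is moving toward the motorcycle.
General Doppler shift: f' = f · (v + v_o)/(v + v_s).
f' = 79.7 × (345 + 3.7)/(345 + 13.89) = 79.7 × 348.7/358.89 ≈ 77 Hz.

77 Hz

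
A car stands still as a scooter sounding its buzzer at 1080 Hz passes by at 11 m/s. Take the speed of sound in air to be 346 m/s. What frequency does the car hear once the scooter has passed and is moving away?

Receding: f₂ = f · v/(v + v_s) = 1080 × 346/357 ≈ 1047 Hz.

1047 Hz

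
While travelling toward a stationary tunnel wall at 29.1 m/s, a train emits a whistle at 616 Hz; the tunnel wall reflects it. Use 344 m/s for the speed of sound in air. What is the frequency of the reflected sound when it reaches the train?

730 Hz

The tunnel wall receives the sound from a moving source: f₁ = f₀ · v/(v − v_e) = 616 × 344/314.9 ≈ 673 Hz.
On the return leg the train is a moving observer: f₂ = f₁ · (v + v_e)/v = 673 × 373.1/344 ≈ 730 Hz.
Equivalently f₂ = f₀ · (v + v_e)/(v − v_e).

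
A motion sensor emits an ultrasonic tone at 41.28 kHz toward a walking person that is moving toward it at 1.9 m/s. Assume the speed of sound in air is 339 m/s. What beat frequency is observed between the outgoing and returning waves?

At the walking person (a moving observer), f₁ = f₀ · (v + u)/v = 41.28 × 340.9/339 ≈ 41.511 kHz.
On reflection it acts as a source moving toward the stationary detector: f₂ = f₁ · v/(v − u) = 41.511 × 339/337.1 ≈ 41.745 kHz.
Equivalently f₂ = f₀ · (v + u)/(v − u).
Beat frequency (with f₀ = 41280 Hz): |f₂ − f₀| = 2u·f₀/(v − u) = 2 × 1.9 × 41280/337.1 ≈ 465 Hz.

465 Hz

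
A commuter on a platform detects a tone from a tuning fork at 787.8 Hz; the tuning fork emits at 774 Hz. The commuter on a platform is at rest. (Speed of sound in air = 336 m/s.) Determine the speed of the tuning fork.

f' > f, so the tuning fork is approaching.
f' = f · v/(v − v_s) ⇒ v_s = v · |1 − f/f'|.
v_s = 336 × |1 − 774/787.8| = 336 × 0.01752 ≈ 5.9 m/s.

5.9 m/s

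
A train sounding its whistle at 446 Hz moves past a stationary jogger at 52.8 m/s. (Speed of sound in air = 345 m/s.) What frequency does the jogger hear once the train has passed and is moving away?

Receding: f₂ = f · v/(v + v_s) = 446 × 345/397.8 ≈ 387 Hz.

387 Hz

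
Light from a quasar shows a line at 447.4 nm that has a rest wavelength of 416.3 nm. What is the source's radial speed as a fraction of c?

0.072c

λ'/λ₀ = 1.0747 > 1 (redshift), so the source is receding.
λ'/λ₀ = √((1 + β)/(1 − β)) for a receding source ⇒ β = (r² − 1)/(r² + 1) with r = λ'/λ₀.
β = (1.1550 − 1)/(1.1550 + 1) ≈ 0.072.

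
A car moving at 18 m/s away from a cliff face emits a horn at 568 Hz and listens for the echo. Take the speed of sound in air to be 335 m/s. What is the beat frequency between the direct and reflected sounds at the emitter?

57.9 Hz

The cliff face receives the sound from a moving source: f₁ = f₀ · v/(v + v_e) = 568 × 335/353 ≈ 539.0 Hz.
On the return leg the car is a moving observer: f₂ = f₁ · (v − v_e)/v = 539.0 × 317/335 ≈ 510.1 Hz.
Equivalently f₂ = f₀ · (v − v_e)/(v + v_e).
Beat against the emitted tone: |f₂ − f₀| = 2v_e·f₀/(v + v_e) = 2 × 18 × 568/353 ≈ 57.9 Hz.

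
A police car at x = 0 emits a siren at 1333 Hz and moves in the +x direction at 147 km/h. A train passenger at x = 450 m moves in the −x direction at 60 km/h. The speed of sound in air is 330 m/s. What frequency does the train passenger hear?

147 km/h = 40.83 m/s; 60 km/h = 16.67 m/s.
The observer lies on the +x side, so the source is heading toward the observer and the observer is heading toward the source.
With source approaching and observer approaching, f' = f · (v + v_o)/(v − v_s).
f' = 1333 × (330 + 16.67)/(330 − 40.83) = 1333 × 346.67/289.17 ≈ 1598 Hz.

1598 Hz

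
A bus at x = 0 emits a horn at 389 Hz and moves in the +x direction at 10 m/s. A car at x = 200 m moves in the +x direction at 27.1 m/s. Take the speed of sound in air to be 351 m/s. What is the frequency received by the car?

369 Hz

The observer lies on the +x side, so the source is heading toward the observer and the observer is heading away from the source.
With source approaching and observer receding, f' = f · (v − v_o)/(v − v_s).
f' = 389 × (351 − 27.1)/(351 − 10) = 389 × 323.9/341 ≈ 369 Hz.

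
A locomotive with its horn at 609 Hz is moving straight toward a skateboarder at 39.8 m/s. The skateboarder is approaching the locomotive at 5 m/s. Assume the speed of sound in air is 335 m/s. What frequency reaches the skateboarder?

701 Hz

Both move, so f' = f · (v + v_o)/(v − v_s).
f' = 609 × (335 + 5)/(335 − 39.8) = 609 × 340/295.2 ≈ 701 Hz.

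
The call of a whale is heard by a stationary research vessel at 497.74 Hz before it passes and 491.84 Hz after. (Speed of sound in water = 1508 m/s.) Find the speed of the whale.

f₁/f₂ = (v + v_s)/(v − v_s), so v_s = v · (f₁ − f₂)/(f₁ + f₂).
v_s = 1508 × (497.74 − 491.84)/(497.74 + 491.84) = 1508 × 5.90/989.58 ≈ 9.0 m/s.

9.0 m/s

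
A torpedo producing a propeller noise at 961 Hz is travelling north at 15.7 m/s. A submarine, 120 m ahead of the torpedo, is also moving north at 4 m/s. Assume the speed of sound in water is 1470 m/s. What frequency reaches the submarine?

The submarine is ahead, so the torpedo is moving toward it while the submarine is moving away from the torpedo.
Both move, so f' = f · (v − v_o)/(v − v_s).
f' = 961 × (1470 − 4)/(1470 − 15.7) = 961 × 1466/1454.3 ≈ 969 Hz.

969 Hz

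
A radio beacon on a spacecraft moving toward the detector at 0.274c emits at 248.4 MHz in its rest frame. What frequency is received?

329.1 MHz

Relativistic Doppler for frequency: f' = f₀ · √((1 + β)/(1 − β)).
f' = 248.4 × √(1.2740/0.7260) = 248.4 × 1.32470 ≈ 329.1 MHz.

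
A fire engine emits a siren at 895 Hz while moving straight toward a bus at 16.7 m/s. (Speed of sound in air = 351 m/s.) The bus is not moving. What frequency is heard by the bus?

Moving source, stationary observer: f' = f · v/(v − v_s) since the source is approaching.
f' = 895 × 351/(351 − 16.7) = 895 × 351/334.3 ≈ 940 Hz.

940 Hz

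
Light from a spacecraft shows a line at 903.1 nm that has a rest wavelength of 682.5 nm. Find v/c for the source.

0.273c

λ'/λ₀ = 1.3232 > 1 (redshift), so the source is receding.
λ'/λ₀ = √((1 + β)/(1 − β)) for a receding source ⇒ β = (r² − 1)/(r² + 1) with r = λ'/λ₀.
β = (1.7509 − 1)/(1.7509 + 1) ≈ 0.273.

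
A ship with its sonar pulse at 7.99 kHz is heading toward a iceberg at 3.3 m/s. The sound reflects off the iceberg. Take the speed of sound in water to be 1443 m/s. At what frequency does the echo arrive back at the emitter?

8.03 kHz

The iceberg receives the sound from a moving source: f₁ = f₀ · v/(v − v_e) = 7.99 × 1443/1439.7 ≈ 8.01 kHz.
On the return leg the ship is a moving observer: f₂ = f₁ · (v + v_e)/v = 8.01 × 1446.3/1443 ≈ 8.03 kHz.
Equivalently f₂ = f₀ · (v + v_e)/(v − v_e).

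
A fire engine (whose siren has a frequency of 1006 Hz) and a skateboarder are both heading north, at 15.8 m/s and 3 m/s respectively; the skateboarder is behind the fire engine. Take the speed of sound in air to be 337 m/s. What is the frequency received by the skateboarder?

970 Hz

The skateboarder is behind, so the fire engine is moving away from it while the skateboarder is moving toward the fire engine.
With source receding and observer approaching, f' = f · (v + v_o)/(v + v_s).
f' = 1006 × (337 + 3)/(337 + 15.8) = 1006 × 340/352.8 ≈ 970 Hz.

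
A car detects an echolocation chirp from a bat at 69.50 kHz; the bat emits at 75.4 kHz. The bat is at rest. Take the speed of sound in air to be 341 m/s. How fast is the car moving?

27 m/s

f' < f, so the car is receding.
f' = f · (v − v_o)/v ⇒ v_o = v · |f'/f − 1|.
v_o = 341 × |69.50/75.4 − 1| = 341 × 0.07825 ≈ 27 m/s.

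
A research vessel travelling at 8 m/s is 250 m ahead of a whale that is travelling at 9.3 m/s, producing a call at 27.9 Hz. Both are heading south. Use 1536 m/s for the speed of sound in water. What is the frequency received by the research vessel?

The research vessel is ahead, so the whale is moving toward it while the research vessel is moving away from the whale.
General Doppler shift: f' = f · (v − v_o)/(v − v_s).
f' = 27.9 × (1536 − 8)/(1536 − 9.3) = 27.9 × 1528/1526.7 ≈ 27.9 Hz.

27.9 Hz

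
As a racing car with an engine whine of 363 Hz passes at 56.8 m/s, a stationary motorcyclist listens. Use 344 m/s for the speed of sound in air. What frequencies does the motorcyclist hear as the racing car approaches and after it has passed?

Approaching: f₁ = f · v/(v − v_s) = 363 × 344/287.2 ≈ 435 Hz.
Receding: f₂ = f · v/(v + v_s) = 363 × 344/400.8 ≈ 312 Hz.

435 Hz approaching; 312 Hz receding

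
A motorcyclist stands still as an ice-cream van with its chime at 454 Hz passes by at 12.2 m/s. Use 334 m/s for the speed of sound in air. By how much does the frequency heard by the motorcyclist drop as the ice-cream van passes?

Approaching: f₁ = f · v/(v − v_s) = 454 × 334/321.8 ≈ 471.2 Hz.
Receding: f₂ = f · v/(v + v_s) = 454 × 334/346.2 ≈ 438.0 Hz.
Drop: f₁ − f₂ = 2f·v·v_s/(v² − v_s²) = 2 × 454 × 334 × 12.2/(334² − 12.2²) ≈ 33.2 Hz.

33.2 Hz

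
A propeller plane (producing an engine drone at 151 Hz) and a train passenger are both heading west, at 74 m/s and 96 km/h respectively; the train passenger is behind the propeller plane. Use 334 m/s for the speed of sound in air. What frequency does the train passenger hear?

133 Hz

96 km/h = 26.67 m/s.
The train passenger is behind, so the propeller plane is moving away from it while the train passenger is moving toward the propeller plane.
Both move, so f' = f · (v + v_o)/(v + v_s).
f' = 151 × (334 + 26.67)/(334 + 74) = 151 × 360.67/408 ≈ 133 Hz.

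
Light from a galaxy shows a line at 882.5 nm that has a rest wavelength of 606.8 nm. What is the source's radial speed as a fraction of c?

0.358

λ'/λ₀ = 1.4544 > 1 (redshift), so the source is receding.
λ'/λ₀ = √((1 + β)/(1 − β)) for a receding source ⇒ β = (r² − 1)/(r² + 1) with r = λ'/λ₀.
β = (2.1151 − 1)/(2.1151 + 1) ≈ 0.358.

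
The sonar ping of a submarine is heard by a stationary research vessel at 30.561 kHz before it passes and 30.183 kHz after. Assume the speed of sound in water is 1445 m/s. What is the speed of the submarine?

f₁/f₂ = (v + v_s)/(v − v_s), so v_s = v · (f₁ − f₂)/(f₁ + f₂).
v_s = 1445 × (30.561 − 30.183)/(30.561 + 30.183) = 1445 × 0.378/60.744 ≈ 9.0 m/s.

9.0 m/s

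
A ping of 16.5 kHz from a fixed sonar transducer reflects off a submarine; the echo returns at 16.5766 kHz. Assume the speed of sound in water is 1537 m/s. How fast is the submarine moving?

Double Doppler shift off a moving reflector: f₂ = f₀ · (v + u)/(v − u) (u > 0 toward emitter).
Rearranging, u = v · (f₂ − f₀)/(f₂ + f₀) = 1537 × 0.0766/33.0766 ≈ 3.6 m/s.
So the submarine is moving at 3.6 m/s toward the emitter.

3.6 m/s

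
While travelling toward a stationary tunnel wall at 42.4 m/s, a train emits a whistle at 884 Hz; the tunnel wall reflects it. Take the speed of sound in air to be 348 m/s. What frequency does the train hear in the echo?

The tunnel wall receives the sound from a moving source: f₁ = f₀ · v/(v − v_e) = 884 × 348/305.6 ≈ 1007 Hz.
On the return leg the train is a moving observer: f₂ = f₁ · (v + v_e)/v = 1007 × 390.4/348 ≈ 1129 Hz.

1129 Hz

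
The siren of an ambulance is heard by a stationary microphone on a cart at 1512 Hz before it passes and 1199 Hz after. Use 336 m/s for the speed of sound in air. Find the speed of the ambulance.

39 m/s

f₁/f₂ = (v + v_s)/(v − v_s), so v_s = v · (f₁ − f₂)/(f₁ + f₂).
v_s = 336 × (1512 − 1199)/(1512 + 1199) = 336 × 313/2711 ≈ 39 m/s.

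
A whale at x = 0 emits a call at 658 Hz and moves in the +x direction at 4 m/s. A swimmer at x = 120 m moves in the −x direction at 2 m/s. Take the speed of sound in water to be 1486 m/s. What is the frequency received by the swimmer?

661 Hz

The observer lies on the +x side, so the source is heading toward the observer and the observer is heading toward the source.
General Doppler shift: f' = f · (v + v_o)/(v − v_s).
f' = 658 × (1486 + 2)/(1486 − 4) = 658 × 1488/1482 ≈ 661 Hz.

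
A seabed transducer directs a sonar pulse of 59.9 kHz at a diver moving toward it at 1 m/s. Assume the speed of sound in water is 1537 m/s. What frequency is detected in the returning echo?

At the diver (a moving observer), f₁ = f₀ · (v + u)/v = 59.9 × 1538/1537 ≈ 59.9 kHz.
The reflection then acts as a moving source: f₂ = f₁ · v/(v − u) ≈ 60.0 kHz.
Equivalently f₂ = f₀ · (v + u)/(v − u).

60.0 kHz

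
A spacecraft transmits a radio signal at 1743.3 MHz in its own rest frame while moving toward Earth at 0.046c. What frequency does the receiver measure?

Relativistic Doppler for frequency: f' = f₀ · √((1 + β)/(1 − β)).
f' = 1743.3 × √(1.0460/0.9540) = 1743.3 × 1.04711 ≈ 1825.4 MHz.

1825.4 MHz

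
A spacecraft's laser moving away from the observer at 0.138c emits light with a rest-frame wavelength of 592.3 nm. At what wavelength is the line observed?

Relativistic Doppler for wavelength: λ' = λ₀ · √((1 + β)/(1 − β)).
λ' = 592.3 × √(1.1380/0.8620) = 592.3 × 1.14899 ≈ 680.5 nm.

680.5 nm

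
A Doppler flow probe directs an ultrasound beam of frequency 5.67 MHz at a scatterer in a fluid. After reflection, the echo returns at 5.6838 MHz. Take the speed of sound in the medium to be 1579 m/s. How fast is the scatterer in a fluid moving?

Double Doppler shift off a moving reflector: f₂ = f₀ · (v + u)/(v − u) (u > 0 toward emitter).
Rearranging, u = v · (f₂ − f₀)/(f₂ + f₀) = 1579 × 0.0138/11.3538 ≈ 1.92 m/s.
So the scatterer in a fluid is moving at 1.92 m/s toward the emitter.

1.92 m/s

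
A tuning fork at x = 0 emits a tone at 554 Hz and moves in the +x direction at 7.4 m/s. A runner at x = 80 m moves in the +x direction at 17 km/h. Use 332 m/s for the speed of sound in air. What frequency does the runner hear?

559 Hz

17 km/h = 4.722 m/s.
The observer lies on the +x side, so the source is heading toward the observer and the observer is heading away from the source.
General Doppler shift: f' = f · (v − v_o)/(v − v_s).
f' = 554 × (332 − 4.722)/(332 − 7.4) = 554 × 327.28/324.6 ≈ 559 Hz.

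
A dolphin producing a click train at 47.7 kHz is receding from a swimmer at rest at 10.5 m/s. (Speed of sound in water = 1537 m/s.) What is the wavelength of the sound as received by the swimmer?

Moving source, stationary observer: f' = f · v/(v + v_s) since the source is receding.
f' = 47.7 × 1537/(1537 + 10.5) ≈ 47.4 kHz.
λ' = v/f' = 1537/47376.3 ≈ 3.2 cm.

3.2 cm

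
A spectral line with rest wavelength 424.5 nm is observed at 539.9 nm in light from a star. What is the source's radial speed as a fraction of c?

0.236

λ'/λ₀ = 1.2718 > 1 (redshift), so the source is receding.
λ'/λ₀ = √((1 + β)/(1 − β)) for a receding source ⇒ β = (r² − 1)/(r² + 1) with r = λ'/λ₀.
β = (1.6176 − 1)/(1.6176 + 1) ≈ 0.236.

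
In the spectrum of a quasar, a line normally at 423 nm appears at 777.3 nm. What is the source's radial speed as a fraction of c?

λ'/λ₀ = 1.8376 > 1 (redshift), so the source is receding.
λ'/λ₀ = √((1 + β)/(1 − β)) for a receding source ⇒ β = (r² − 1)/(r² + 1) with r = λ'/λ₀.
β = (3.3767 − 1)/(3.3767 + 1) ≈ 0.543.

0.543c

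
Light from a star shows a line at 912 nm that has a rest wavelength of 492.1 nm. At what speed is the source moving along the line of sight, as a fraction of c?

λ'/λ₀ = 1.8533 > 1 (redshift), so the source is receding.
λ'/λ₀ = √((1 + β)/(1 − β)) for a receding source ⇒ β = (r² − 1)/(r² + 1) with r = λ'/λ₀.
β = (3.4347 − 1)/(3.4347 + 1) ≈ 0.549.

0.549c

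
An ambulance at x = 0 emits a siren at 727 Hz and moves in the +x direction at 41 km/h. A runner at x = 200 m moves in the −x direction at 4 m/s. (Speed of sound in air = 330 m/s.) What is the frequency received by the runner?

41 km/h = 11.39 m/s.
The observer lies on the +x side, so the source is heading toward the observer and the observer is heading toward the source.
General Doppler shift: f' = f · (v + v_o)/(v − v_s).
f' = 727 × (330 + 4)/(330 − 11.39) = 727 × 334/318.61 ≈ 762 Hz.

762 Hz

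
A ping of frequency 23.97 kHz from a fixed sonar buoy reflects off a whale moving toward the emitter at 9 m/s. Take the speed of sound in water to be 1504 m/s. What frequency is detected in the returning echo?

24.3 kHz

The whale first receives the wave as a moving observer: f₁ = f₀ · (v + u)/v = 23.97 × (1504 + 9)/1504 ≈ 24.1 kHz.
The reflection then acts as a moving source: f₂ = f₁ · v/(v − u) ≈ 24.3 kHz.
Equivalently f₂ = f₀ · (v + u)/(v − u).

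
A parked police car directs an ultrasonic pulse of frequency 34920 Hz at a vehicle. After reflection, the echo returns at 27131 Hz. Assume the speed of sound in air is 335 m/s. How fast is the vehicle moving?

42 m/s

Double Doppler shift off a moving reflector: f₂ = f₀ · (v + u)/(v − u) (u > 0 toward emitter).
Rearranging, u = v · (f₂ − f₀)/(f₂ + f₀) = 335 × -7789/62051 ≈ -42 m/s.
So the vehicle is moving at 42 m/s away from the emitter.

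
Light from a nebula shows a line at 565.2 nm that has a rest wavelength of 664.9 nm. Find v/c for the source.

λ'/λ₀ = 0.8501 < 1 (blueshift), so the source is approaching.
λ'/λ₀ = √((1 − β)/(1 + β)) for an approaching source ⇒ β = (1 − r²)/(1 + r²) with r = λ'/λ₀.
β = (1 − 0.7226)/(1 + 0.7226) ≈ 0.161.

0.161c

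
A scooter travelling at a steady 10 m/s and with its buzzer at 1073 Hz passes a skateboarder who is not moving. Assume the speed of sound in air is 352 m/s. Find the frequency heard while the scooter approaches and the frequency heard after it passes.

Approaching: f₁ = f · v/(v − v_s) = 1073 × 352/342 ≈ 1104 Hz.
Receding: f₂ = f · v/(v + v_s) = 1073 × 352/362 ≈ 1043 Hz.

1104 Hz approaching; 1043 Hz receding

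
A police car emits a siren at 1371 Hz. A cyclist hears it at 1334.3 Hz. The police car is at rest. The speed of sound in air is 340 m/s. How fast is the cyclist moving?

9.1 m/s

f' < f, so the cyclist is receding.
f' = f · (v − v_o)/v ⇒ v_o = v · |f'/f − 1|.
v_o = 340 × |1334.3/1371 − 1| = 340 × 0.02677 ≈ 9.1 m/s.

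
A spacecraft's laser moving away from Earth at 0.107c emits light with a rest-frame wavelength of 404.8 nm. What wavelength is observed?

Relativistic Doppler for wavelength: λ' = λ₀ · √((1 + β)/(1 − β)).
λ' = 404.8 × √(1.1070/0.8930) = 404.8 × 1.11339 ≈ 450.7 nm.

450.7 nm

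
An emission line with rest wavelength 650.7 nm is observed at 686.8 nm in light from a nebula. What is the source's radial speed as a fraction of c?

0.054c

λ'/λ₀ = 1.0555 > 1 (redshift), so the source is receding.
λ'/λ₀ = √((1 + β)/(1 − β)) for a receding source ⇒ β = (r² − 1)/(r² + 1) with r = λ'/λ₀.
β = (1.1140 − 1)/(1.1140 + 1) ≈ 0.054.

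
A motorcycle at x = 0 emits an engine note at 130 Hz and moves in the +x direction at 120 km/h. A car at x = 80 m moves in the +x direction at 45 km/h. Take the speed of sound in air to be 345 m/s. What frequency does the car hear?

139 Hz

120 km/h = 33.33 m/s; 45 km/h = 12.5 m/s.
The observer lies on the +x side, so the source is heading toward the observer and the observer is heading away from the source.
General Doppler shift: f' = f · (v − v_o)/(v − v_s).
f' = 130 × (345 − 12.5)/(345 − 33.33) = 130 × 332.5/311.67 ≈ 139 Hz.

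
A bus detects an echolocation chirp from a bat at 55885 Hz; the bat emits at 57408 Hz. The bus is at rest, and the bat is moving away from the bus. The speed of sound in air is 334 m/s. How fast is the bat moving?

f' = f · v/(v + v_s) ⇒ v_s = v · |1 − f/f'|.
v_s = 334 × |1 − 57408/55885| = 334 × 0.02725 ≈ 9.1 m/s.

9.1 m/s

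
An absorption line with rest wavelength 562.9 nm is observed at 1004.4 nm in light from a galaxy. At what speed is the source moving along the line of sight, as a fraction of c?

λ'/λ₀ = 1.7843 > 1 (redshift), so the source is receding.
λ'/λ₀ = √((1 + β)/(1 − β)) for a receding source ⇒ β = (r² − 1)/(r² + 1) with r = λ'/λ₀.
β = (3.1838 − 1)/(3.1838 + 1) ≈ 0.522.

0.522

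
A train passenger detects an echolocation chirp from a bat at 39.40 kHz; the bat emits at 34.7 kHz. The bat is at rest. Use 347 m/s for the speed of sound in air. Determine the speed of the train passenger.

47 m/s

f' > f, so the train passenger is approaching.
f' = f · (v + v_o)/v ⇒ v_o = v · |f'/f − 1|.
v_o = 347 × |39.40/34.7 − 1| = 347 × 0.1354 ≈ 47 m/s.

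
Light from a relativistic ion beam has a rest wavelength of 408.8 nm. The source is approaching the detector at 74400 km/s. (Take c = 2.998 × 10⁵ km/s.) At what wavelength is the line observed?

β = v/c = 74400/299800 = 0.2482.
Relativistic Doppler for wavelength: λ' = λ₀ · √((1 − β)/(1 + β)).
λ' = 408.8 × √(0.7518/1.2482) = 408.8 × 0.77611 ≈ 317.3 nm.

317.3 nm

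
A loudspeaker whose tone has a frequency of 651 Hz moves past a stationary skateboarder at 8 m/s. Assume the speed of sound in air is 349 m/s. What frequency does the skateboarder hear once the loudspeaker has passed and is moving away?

Receding: f₂ = f · v/(v + v_s) = 651 × 349/357 ≈ 636 Hz.

636 Hz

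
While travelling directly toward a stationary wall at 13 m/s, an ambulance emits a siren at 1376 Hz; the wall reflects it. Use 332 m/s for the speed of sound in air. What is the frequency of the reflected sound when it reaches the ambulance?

1488 Hz

The wall receives the sound from a moving source: f₁ = f₀ · v/(v − v_e) = 1376 × 332/319 ≈ 1432 Hz.
On the return leg the ambulance is a moving observer: f₂ = f₁ · (v + v_e)/v = 1432 × 345/332 ≈ 1488 Hz.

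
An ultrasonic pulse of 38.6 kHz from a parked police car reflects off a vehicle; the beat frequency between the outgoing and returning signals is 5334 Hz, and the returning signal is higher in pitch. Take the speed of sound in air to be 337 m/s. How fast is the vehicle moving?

Double Doppler shift off a moving reflector: f₂ = f₀ · (v + u)/(v − u) (u > 0 toward emitter).
Returning signal is higher, so f₂ = f₀ + Δf = 38600 + 5334 = 43934 Hz.
Rearranging, u = v · (f₂ − f₀)/(f₂ + f₀) = 337 × 5334/82534 ≈ 21.8 m/s.
So the vehicle is moving at 21.8 m/s toward the emitter.

21.8 m/s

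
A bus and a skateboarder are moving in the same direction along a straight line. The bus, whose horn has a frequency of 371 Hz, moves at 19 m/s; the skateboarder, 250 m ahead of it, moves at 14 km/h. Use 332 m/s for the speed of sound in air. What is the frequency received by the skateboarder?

14 km/h = 3.889 m/s.
The skateboarder is ahead, so the bus is moving toward it while the skateboarder is moving away from the bus.
General Doppler shift: f' = f · (v − v_o)/(v − v_s).
f' = 371 × (332 − 3.889)/(332 − 19) = 371 × 328.11/313 ≈ 389 Hz.

389 Hz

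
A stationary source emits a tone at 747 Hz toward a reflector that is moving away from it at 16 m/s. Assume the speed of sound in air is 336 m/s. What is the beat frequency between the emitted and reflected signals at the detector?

The reflector first receives the wave as a moving observer: f₁ = f₀ · (v − u)/v = 747 × (336 − 16)/336 ≈ 711.4 Hz.
The reflection then acts as a moving source: f₂ = f₁ · v/(v + u) ≈ 679.1 Hz.
Equivalently f₂ = f₀ · (v − u)/(v + u).
Beat frequency: |f₂ − f₀| = 2u·f₀/(v + u) = 2 × 16 × 747/352 ≈ 68 Hz.

68 Hz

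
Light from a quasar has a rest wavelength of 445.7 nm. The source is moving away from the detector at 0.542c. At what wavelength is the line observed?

817.8 nm

Relativistic Doppler for wavelength: λ' = λ₀ · √((1 + β)/(1 − β)).
λ' = 445.7 × √(1.5420/0.4580) = 445.7 × 1.83489 ≈ 817.8 nm.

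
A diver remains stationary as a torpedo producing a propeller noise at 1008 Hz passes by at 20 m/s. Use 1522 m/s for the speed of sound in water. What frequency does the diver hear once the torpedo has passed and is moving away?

995 Hz

Receding: f₂ = f · v/(v + v_s) = 1008 × 1522/1542 ≈ 995 Hz.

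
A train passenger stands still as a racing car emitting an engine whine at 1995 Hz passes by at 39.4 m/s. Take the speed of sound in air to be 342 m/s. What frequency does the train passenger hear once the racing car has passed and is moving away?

1789 Hz

Receding: f₂ = f · v/(v + v_s) = 1995 × 342/381.4 ≈ 1789 Hz.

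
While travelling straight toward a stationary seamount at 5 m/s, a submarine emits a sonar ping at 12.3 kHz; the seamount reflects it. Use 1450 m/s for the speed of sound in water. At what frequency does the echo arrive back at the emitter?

The seamount receives the sound from a moving source: f₁ = f₀ · v/(v − v_e) = 12.3 × 1450/1445 ≈ 12.34 kHz.
On the return leg the submarine is a moving observer: f₂ = f₁ · (v + v_e)/v = 12.34 × 1455/1450 ≈ 12.39 kHz.

12.39 kHz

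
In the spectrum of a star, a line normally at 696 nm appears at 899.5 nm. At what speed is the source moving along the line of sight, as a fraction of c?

0.251c

λ'/λ₀ = 1.2924 > 1 (redshift), so the source is receding.
λ'/λ₀ = √((1 + β)/(1 − β)) for a receding source ⇒ β = (r² − 1)/(r² + 1) with r = λ'/λ₀.
β = (1.6703 − 1)/(1.6703 + 1) ≈ 0.251.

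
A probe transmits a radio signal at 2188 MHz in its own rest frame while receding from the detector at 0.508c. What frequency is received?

Relativistic Doppler for frequency: f' = f₀ · √((1 − β)/(1 + β)).
f' = 2188 × √(0.4920/1.5080) = 2188 × 0.57119 ≈ 1249.8 MHz.

1249.8 MHz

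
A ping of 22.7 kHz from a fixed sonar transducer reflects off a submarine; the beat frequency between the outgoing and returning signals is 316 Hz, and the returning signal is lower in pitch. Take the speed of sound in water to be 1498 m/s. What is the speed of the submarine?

10.5 m/s

Double Doppler shift off a moving reflector: f₂ = f₀ · (v + u)/(v − u) (u > 0 toward emitter).
Returning signal is lower, so f₂ = f₀ − Δf = 22700 − 316 = 22384 Hz.
Rearranging, u = v · (f₂ − f₀)/(f₂ + f₀) = 1498 × -316/45084 ≈ -10.5 m/s.
So the submarine is moving at 10.5 m/s away from the emitter.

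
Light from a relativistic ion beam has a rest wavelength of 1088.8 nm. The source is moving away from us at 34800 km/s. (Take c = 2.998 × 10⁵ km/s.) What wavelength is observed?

β = v/c = 34800/299800 = 0.1161.
Relativistic Doppler for wavelength: λ' = λ₀ · √((1 + β)/(1 − β)).
λ' = 1088.8 × √(1.1161/0.8839) = 1088.8 × 1.12367 ≈ 1223.5 nm.

1223.5 nm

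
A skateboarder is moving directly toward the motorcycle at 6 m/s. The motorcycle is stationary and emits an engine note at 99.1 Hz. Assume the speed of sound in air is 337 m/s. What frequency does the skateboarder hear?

Only the observer moves, toward the source, so f' = f · (v + v_o)/v.
f' = 99.1 × (337 + 6)/337 = 99.1 × 343/337 ≈ 101 Hz.

101 Hz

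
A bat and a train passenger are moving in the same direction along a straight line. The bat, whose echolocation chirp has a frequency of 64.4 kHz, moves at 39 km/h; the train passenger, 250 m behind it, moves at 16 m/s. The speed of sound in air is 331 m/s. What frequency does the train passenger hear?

39 km/h = 10.83 m/s.
The train passenger is behind, so the bat is moving away from it while the train passenger is moving toward the bat.
With source receding and observer approaching, f' = f · (v + v_o)/(v + v_s).
f' = 64.4 × (331 + 16)/(331 + 10.83) = 64.4 × 347/341.83 ≈ 65.4 kHz.

65.4 kHz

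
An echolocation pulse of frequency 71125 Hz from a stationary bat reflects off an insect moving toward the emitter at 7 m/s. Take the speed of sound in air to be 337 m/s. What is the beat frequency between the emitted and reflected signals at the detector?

3017 Hz

At the insect (a moving observer), f₁ = f₀ · (v + u)/v = 71125 × 344/337 ≈ 72602 Hz.
The reflection then acts as a moving source: f₂ = f₁ · v/(v − u) ≈ 74142 Hz.
Equivalently f₂ = f₀ · (v + u)/(v − u).
Beat frequency: |f₂ − f₀| = 2u·f₀/(v − u) = 2 × 7 × 71125/330 ≈ 3017 Hz.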